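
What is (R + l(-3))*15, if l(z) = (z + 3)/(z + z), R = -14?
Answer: -210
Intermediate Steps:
l(z) = (3 + z)/(2*z) (l(z) = (3 + z)/((2*z)) = (3 + z)*(1/(2*z)) = (3 + z)/(2*z))
(R + l(-3))*15 = (-14 + (½)*(3 - 3)/(-3))*15 = (-14 + (½)*(-⅓)*0)*15 = (-14 + 0)*15 = -14*15 = -210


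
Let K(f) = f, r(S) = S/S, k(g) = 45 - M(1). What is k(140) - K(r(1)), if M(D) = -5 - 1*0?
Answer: 49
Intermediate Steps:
M(D) = -5 (M(D) = -5 + 0 = -5)
k(g) = 50 (k(g) = 45 - 1*(-5) = 45 + 5 = 50)
r(S) = 1
k(140) - K(r(1)) = 50 - 1*1 = 50 - 1 = 49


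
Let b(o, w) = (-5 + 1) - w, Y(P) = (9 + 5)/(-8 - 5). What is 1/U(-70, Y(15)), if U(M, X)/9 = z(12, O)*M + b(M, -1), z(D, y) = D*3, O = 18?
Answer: -1/22707 ≈ -4.4039e-5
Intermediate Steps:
Y(P) = -14/13 (Y(P) = 14/(-13) = 14*(-1/13) = -14/13)
z(D, y) = 3*D
b(o, w) = -4 - w
U(M, X) = -27 + 324*M (U(M, X) = 9*((3*12)*M + (-4 - 1*(-1))) = 9*(36*M + (-4 + 1)) = 9*(36*M - 3) = 9*(-3 + 36*M) = -27 + 324*M)
1/U(-70, Y(15)) = 1/(-27 + 324*(-70)) = 1/(-27 - 22680) = 1/(-22707) = -1/22707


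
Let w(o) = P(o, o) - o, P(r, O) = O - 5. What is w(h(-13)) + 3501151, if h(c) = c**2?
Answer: 3501146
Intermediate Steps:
P(r, O) = -5 + O
w(o) = -5 (w(o) = (-5 + o) - o = -5)
w(h(-13)) + 3501151 = -5 + 3501151 = 3501146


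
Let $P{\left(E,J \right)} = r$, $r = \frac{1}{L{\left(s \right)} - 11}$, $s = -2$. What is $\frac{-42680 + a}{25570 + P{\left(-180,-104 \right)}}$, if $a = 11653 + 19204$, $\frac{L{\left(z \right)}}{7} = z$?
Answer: $- \frac{98525}{213083} \approx -0.46238$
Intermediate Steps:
$L{\left(z \right)} = 7 z$
$r = - \frac{1}{25}$ ($r = \frac{1}{7 \left(-2\right) - 11} = \frac{1}{-14 - 11} = \frac{1}{-25} = - \frac{1}{25} \approx -0.04$)
$a = 30857$
$P{\left(E,J \right)} = - \frac{1}{25}$
$\frac{-42680 + a}{25570 + P{\left(-180,-104 \right)}} = \frac{-42680 + 30857}{25570 - \frac{1}{25}} = - \frac{11823}{\frac{639249}{25}} = \left(-11823\right) \frac{25}{639249} = - \frac{98525}{213083}$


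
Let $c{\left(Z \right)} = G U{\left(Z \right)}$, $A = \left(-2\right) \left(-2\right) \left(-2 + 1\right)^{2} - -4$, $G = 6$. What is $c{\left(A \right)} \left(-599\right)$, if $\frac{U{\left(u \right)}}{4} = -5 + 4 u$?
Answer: $-388152$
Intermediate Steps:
$A = 8$ ($A = 4 \left(-1\right)^{2} + 4 = 4 \cdot 1 + 4 = 4 + 4 = 8$)
$U{\left(u \right)} = -20 + 16 u$ ($U{\left(u \right)} = 4 \left(-5 + 4 u\right) = -20 + 16 u$)
$c{\left(Z \right)} = -120 + 96 Z$ ($c{\left(Z \right)} = 6 \left(-20 + 16 Z\right) = -120 + 96 Z$)
$c{\left(A \right)} \left(-599\right) = \left(-120 + 96 \cdot 8\right) \left(-599\right) = \left(-120 + 768\right) \left(-599\right) = 648 \left(-599\right) = -388152$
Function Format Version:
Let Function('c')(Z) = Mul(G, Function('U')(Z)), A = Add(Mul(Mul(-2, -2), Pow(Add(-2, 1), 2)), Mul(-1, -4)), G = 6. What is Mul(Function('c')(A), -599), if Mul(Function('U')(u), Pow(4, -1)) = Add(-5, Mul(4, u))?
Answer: -388152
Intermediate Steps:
A = 8 (A = Add(Mul(4, Pow(-1, 2)), 4) = Add(Mul(4, 1), 4) = Add(4, 4) = 8)
Function('U')(u) = Add(-20, Mul(16, u)) (Function('U')(u) = Mul(4, Add(-5, Mul(4, u))) = Add(-20, Mul(16, u)))
Function('c')(Z) = Add(-120, Mul(96, Z)) (Function('c')(Z) = Mul(6, Add(-20, Mul(16, Z))) = Add(-120, Mul(96, Z)))
Mul(Function('c')(A), -599) = Mul(Add(-120, Mul(96, 8)), -599) = Mul(Add(-120, 768), -599) = Mul(648, -599) = -388152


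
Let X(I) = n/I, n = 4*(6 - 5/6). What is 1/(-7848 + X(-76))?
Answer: -114/894703 ≈ -0.00012742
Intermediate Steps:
n = 62/3 (n = 4*(6 - 5*1/6) = 4*(6 - 5/6) = 4*(31/6) = 62/3 ≈ 20.667)
X(I) = 62/(3*I)
1/(-7848 + X(-76)) = 1/(-7848 + (62/3)/(-76)) = 1/(-7848 + (62/3)*(-1/76)) = 1/(-7848 - 31/114) = 1/(-894703/114) = -114/894703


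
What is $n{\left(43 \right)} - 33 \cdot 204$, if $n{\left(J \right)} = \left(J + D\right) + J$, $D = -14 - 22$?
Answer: $-6682$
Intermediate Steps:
$D = -36$ ($D = -14 - 22 = -36$)
$n{\left(J \right)} = -36 + 2 J$ ($n{\left(J \right)} = \left(J - 36\right) + J = \left(-36 + J\right) + J = -36 + 2 J$)
$n{\left(43 \right)} - 33 \cdot 204 = \left(-36 + 2 \cdot 43\right) - 33 \cdot 204 = \left(-36 + 86\right) - 6732 = 50 - 6732 = -6682$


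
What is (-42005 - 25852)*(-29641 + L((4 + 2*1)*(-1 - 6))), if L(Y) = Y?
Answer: 2014199331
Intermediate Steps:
(-42005 - 25852)*(-29641 + L((4 + 2*1)*(-1 - 6))) = (-42005 - 25852)*(-29641 + (4 + 2*1)*(-1 - 6)) = -67857*(-29641 + (4 + 2)*(-7)) = -67857*(-29641 + 6*(-7)) = -67857*(-29641 - 42) = -67857*(-29683) = 2014199331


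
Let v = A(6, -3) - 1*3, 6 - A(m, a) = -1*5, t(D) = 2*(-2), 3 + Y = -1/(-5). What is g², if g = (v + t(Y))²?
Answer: 256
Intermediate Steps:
Y = -14/5 (Y = -3 - 1/(-5) = -3 - 1*(-⅕) = -3 + ⅕ = -14/5 ≈ -2.8000)
t(D) = -4
A(m, a) = 11 (A(m, a) = 6 - (-1)*5 = 6 - 1*(-5) = 6 + 5 = 11)
v = 8 (v = 11 - 1*3 = 11 - 3 = 8)
g = 16 (g = (8 - 4)² = 4² = 16)
g² = 16² = 256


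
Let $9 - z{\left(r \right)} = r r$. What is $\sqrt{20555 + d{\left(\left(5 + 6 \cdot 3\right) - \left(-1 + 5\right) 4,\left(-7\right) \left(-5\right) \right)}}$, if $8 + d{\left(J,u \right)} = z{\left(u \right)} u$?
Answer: $i \sqrt{22013} \approx 148.37 i$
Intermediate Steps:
$z{\left(r \right)} = 9 - r^{2}$ ($z{\left(r \right)} = 9 - r r = 9 - r^{2}$)
$d{\left(J,u \right)} = -8 + u \left(9 - u^{2}\right)$ ($d{\left(J,u \right)} = -8 + \left(9 - u^{2}\right) u = -8 + u \left(9 - u^{2}\right)$)
$\sqrt{20555 + d{\left(\left(5 + 6 \cdot 3\right) - \left(-1 + 5\right) 4,\left(-7\right) \left(-5\right) \right)}} = \sqrt{20555 - \left(8 + \left(\left(-7\right) \left(-5\right)\right)^{3} - \left(-63\right) \left(-5\right)\right)} = \sqrt{20555 - 42568} = \sqrt{-22013} = i \sqrt{22013}$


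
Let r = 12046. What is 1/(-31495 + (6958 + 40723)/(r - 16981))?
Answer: -4935/155475506 ≈ -3.1741e-5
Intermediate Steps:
1/(-31495 + (6958 + 40723)/(r - 16981)) = 1/(-31495 + (6958 + 40723)/(12046 - 16981)) = 1/(-31495 + 47681/(-4935)) = 1/(-31495 + 47681*(-1/4935)) = 1/(-31495 - 47681/4935) = 1/(-155475506/4935) = -4935/155475506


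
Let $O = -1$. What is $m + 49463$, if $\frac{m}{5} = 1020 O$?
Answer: $44363$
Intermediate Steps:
$m = -5100$ ($m = 5 \cdot 1020 \left(-1\right) = 5 \left(-1020\right) = -5100$)
$m + 49463 = -5100 + 49463 = 44363$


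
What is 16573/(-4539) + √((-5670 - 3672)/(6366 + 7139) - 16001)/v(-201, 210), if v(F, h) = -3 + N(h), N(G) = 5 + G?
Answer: -16573/4539 + I*√2918468948735/2863060 ≈ -3.6512 + 0.59669*I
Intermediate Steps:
v(F, h) = 2 + h (v(F, h) = -3 + (5 + h) = 2 + h)
16573/(-4539) + √((-5670 - 3672)/(6366 + 7139) - 16001)/v(-201, 210) = 16573/(-4539) + √((-5670 - 3672)/(6366 + 7139) - 16001)/(2 + 210) = 16573*(-1/4539) + √(-9342/13505 - 16001)/212 = -16573/4539 + √(-9342*1/13505 - 16001)*(1/212) = -16573/4539 + √(-9342/13505 - 16001)*(1/212) = -16573/4539 + √(-216102847/13505)*(1/212) = -16573/4539 + (I*√2918468948735/13505)*(1/212) = -16573/4539 + I*√2918468948735/2863060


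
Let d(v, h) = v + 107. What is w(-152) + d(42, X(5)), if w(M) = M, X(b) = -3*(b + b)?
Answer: -3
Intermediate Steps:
X(b) = -6*b
d(v, h) = 107 + v
w(-152) + d(42, X(5)) = -152 + (107 + 42) = -152 + 149 = -3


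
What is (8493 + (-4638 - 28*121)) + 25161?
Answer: 25628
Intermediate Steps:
(8493 + (-4638 - 28*121)) + 25161 = (8493 + (-4638 - 3388)) + 25161 = (8493 - 8026) + 25161 = 467 + 25161 = 25628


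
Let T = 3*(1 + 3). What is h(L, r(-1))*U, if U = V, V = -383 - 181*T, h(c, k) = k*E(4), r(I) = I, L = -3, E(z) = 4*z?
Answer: 40880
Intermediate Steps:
T = 12 (T = 3*4 = 12)
h(c, k) = 16*k (h(c, k) = k*(4*4) = k*16 = 16*k)
V = -2555 (V = -383 - 181*12 = -383 - 2172 = -2555)
U = -2555
h(L, r(-1))*U = (16*(-1))*(-2555) = -16*(-2555) = 40880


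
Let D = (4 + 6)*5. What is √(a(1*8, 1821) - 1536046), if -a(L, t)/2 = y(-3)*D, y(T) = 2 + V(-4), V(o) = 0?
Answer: 9*I*√18966 ≈ 1239.5*I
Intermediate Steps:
y(T) = 2 (y(T) = 2 + 0 = 2)
D = 50 (D = 10*5 = 50)
a(L, t) = -200 (a(L, t) = -4*50 = -2*100 = -200)
√(a(1*8, 1821) - 1536046) = √(-200 - 1536046) = √(-1536246) = 9*I*√18966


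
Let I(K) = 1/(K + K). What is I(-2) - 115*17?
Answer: -7821/4 ≈ -1955.3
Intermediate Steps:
I(K) = 1/(2*K)
I(-2) - 115*17 = (1/2)/(-2) - 115*17 = (1/2)*(-1/2) - 1955 = -1/4 - 1955 = -7821/4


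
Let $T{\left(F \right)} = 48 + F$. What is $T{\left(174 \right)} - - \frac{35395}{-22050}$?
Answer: $\frac{971941}{4410} \approx 220.39$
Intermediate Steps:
$T{\left(174 \right)} - - \frac{35395}{-22050} = \left(48 + 174\right) - - \frac{35395}{-22050} = 222 - \left(-35395\right) \left(- \frac{1}{22050}\right) = 222 - \frac{7079}{4410} = \frac{971941}{4410}$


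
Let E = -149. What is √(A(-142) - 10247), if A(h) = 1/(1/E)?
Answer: 2*I*√2599 ≈ 101.96*I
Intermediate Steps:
A(h) = -149 (A(h) = 1/(1/(-149)) = 1/(-1/149) = -149)
√(A(-142) - 10247) = √(-149 - 10247) = √(-10396) = 2*I*√2599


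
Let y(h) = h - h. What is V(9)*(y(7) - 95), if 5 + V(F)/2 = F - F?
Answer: 950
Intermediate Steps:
V(F) = -10 (V(F) = -10 + 2*(F - F) = -10 + 2*0 = -10 + 0 = -10)
y(h) = 0
V(9)*(y(7) - 95) = -10*(0 - 95) = -10*(-95) = 950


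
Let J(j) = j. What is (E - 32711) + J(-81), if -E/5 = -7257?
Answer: 3493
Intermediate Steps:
E = 36285 (E = -5*(-7257) = 36285)
(E - 32711) + J(-81) = (36285 - 32711) - 81 = 3574 - 81 = 3493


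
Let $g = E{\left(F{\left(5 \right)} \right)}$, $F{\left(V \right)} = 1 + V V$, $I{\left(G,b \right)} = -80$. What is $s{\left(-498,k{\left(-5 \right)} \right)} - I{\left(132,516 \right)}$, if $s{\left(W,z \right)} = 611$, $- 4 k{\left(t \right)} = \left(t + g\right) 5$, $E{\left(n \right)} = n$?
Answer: $691$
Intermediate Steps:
$F{\left(V \right)} = 1 + V^{2}$
$g = 26$ ($g = 1 + 5^{2} = 1 + 25 = 26$)
$k{\left(t \right)} = - \frac{65}{2} - \frac{5 t}{4}$ ($k{\left(t \right)} = - \frac{\left(t + 26\right) 5}{4} = - \frac{\left(26 + t\right) 5}{4} = - \frac{130 + 5 t}{4} = - \frac{65}{2} - \frac{5 t}{4}$)
$s{\left(-498,k{\left(-5 \right)} \right)} - I{\left(132,516 \right)} = 611 - -80 = 611 + 80 = 691$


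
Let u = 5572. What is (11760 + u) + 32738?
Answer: 50070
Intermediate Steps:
(11760 + u) + 32738 = (11760 + 5572) + 32738 = 17332 + 32738 = 50070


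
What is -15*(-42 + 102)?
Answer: -900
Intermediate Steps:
-15*(-42 + 102) = -15*60 = -900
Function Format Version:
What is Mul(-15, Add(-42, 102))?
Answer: -900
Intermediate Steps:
Mul(-15, Add(-42, 102)) = Mul(-15, 60) = -900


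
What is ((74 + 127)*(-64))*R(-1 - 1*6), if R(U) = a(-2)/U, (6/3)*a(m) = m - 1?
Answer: -19296/7 ≈ -2756.6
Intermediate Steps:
a(m) = -½ + m/2 (a(m) = (m - 1)/2 = (-1 + m)/2 = -½ + m/2)
R(U) = -3/(2*U) (R(U) = (-½ + (½)*(-2))/U = (-½ - 1)/U = -3/(2*U))
((74 + 127)*(-64))*R(-1 - 1*6) = ((74 + 127)*(-64))*(-3/(2*(-1 - 1*6))) = (201*(-64))*(-3/(2*(-1 - 6))) = -(-19296)/(-7) = -(-19296)*(-1)/7 = -12864*3/14 = -19296/7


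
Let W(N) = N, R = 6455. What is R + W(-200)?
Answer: 6255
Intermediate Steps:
R + W(-200) = 6455 - 200 = 6255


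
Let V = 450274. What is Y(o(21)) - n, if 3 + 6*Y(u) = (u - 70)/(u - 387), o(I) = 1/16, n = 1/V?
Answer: -1309853257/2787646334 ≈ -0.46988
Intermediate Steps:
n = 1/450274 ≈ 2.2209e-6
o(I) = 1/16
Y(u) = -½ + (-70 + u)/(6*(-387 + u)) (Y(u) = -½ + ((u - 70)/(u - 387))/6 = -½ + ((-70 + u)/(-387 + u))/6 = -½ + (-70 + u)/(6*(-387 + u)))
Y(o(21)) - n = (1091 - 2*1/16)/(6*(-387 + 1/16)) - 1*1/450274 = (1091 - ⅛)/(6*(-6191/16)) - 1/450274 = (⅙)*(-16/6191)*(8727/8) - 1/450274 = -2909/6191 - 1/450274 = -1309853257/2787646334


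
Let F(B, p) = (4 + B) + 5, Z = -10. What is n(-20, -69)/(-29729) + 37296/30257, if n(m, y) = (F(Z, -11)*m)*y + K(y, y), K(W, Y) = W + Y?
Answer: 1154702910/899510353 ≈ 1.2837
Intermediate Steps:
F(B, p) = 9 + B
n(m, y) = 2*y - m*y (n(m, y) = ((9 - 10)*m)*y + (y + y) = (-m)*y + 2*y = -m*y + 2*y = 2*y - m*y)
n(-20, -69)/(-29729) + 37296/30257 = -69*(2 - 1*(-20))/(-29729) + 37296/30257 = -69*(2 + 20)*(-1/29729) + 37296*(1/30257) = -69*22*(-1/29729) + 37296/30257 = -1518*(-1/29729) + 37296/30257 = 1518/29729 + 37296/30257 = 1154702910/899510353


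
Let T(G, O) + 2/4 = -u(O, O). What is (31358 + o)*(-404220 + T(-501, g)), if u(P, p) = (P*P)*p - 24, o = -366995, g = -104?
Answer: -483765355395/2 ≈ -2.4188e+11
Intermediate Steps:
u(P, p) = -24 + p*P² (u(P, p) = P²*p - 24 = p*P² - 24 = -24 + p*P²)
T(G, O) = 47/2 - O³ (T(G, O) = -½ - (-24 + O*O²) = -½ - (-24 + O³) = -½ + (24 - O³) = 47/2 - O³)
(31358 + o)*(-404220 + T(-501, g)) = (31358 - 366995)*(-404220 + (47/2 - 1*(-104)³)) = -335637*(-404220 + (47/2 - 1*(-1124864))) = -335637*(-404220 + (47/2 + 1124864)) = -335637*(-404220 + 2249775/2) = -335637*1441335/2 = -483765355395/2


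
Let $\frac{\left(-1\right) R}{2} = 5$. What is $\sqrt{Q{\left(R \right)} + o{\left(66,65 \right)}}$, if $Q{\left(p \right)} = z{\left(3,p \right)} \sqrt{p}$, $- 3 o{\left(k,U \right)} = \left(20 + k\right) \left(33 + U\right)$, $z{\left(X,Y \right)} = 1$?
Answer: $\frac{\sqrt{-25284 + 9 i \sqrt{10}}}{3} \approx 0.029831 + 53.003 i$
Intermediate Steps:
$R = -10$ ($R = \left(-2\right) 5 = -10$)
$o{\left(k,U \right)} = - \frac{\left(20 + k\right) \left(33 + U\right)}{3}$
$Q{\left(p \right)} = \sqrt{p}$ ($Q{\left(p \right)} = 1 \sqrt{p} = \sqrt{p}$)
$\sqrt{Q{\left(R \right)} + o{\left(66,65 \right)}} = \sqrt{\sqrt{-10} - \left(\frac{4138}{3} + 1430\right)} = \sqrt{i \sqrt{10} - \frac{8428}{3}} = \sqrt{- \frac{8428}{3} + i \sqrt{10}}$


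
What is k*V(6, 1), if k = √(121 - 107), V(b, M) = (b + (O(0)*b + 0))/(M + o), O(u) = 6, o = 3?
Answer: 21*√14/2 ≈ 39.287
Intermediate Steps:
V(b, M) = 7*b/(3 + M) (V(b, M) = (b + (6*b + 0))/(M + 3) = (b + 6*b)/(3 + M) = (7*b)/(3 + M) = 7*b/(3 + M))
k = √14 ≈ 3.7417
k*V(6, 1) = √14*(7*6/(3 + 1)) = √14*(7*6/4) = √14*(7*6*(¼)) = √14*(21/2) = 21*√14/2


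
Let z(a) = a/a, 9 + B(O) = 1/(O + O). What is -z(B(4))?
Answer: -1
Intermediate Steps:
B(O) = -9 + 1/(2*O) (B(O) = -9 + 1/(O + O) = -9 + 1/(2*O))
z(a) = 1
-z(B(4)) = -1*1 = -1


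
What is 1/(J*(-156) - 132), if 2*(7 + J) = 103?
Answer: -1/7074 ≈ -0.00014136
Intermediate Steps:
J = 89/2 (J = -7 + (½)*103 = -7 + 103/2 = 89/2 ≈ 44.500)
1/(J*(-156) - 132) = 1/((89/2)*(-156) - 132) = 1/(-6942 - 132) = 1/(-7074) = -1/7074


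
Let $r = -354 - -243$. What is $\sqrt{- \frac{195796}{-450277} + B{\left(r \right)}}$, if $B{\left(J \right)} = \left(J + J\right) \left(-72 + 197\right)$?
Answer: $\frac{i \sqrt{5626207041794258}}{450277} \approx 166.58 i$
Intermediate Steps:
$r = -111$ ($r = -354 + 243 = -111$)
$B{\left(J \right)} = 250 J$ ($B{\left(J \right)} = 2 J 125 = 250 J$)
$\sqrt{- \frac{195796}{-450277} + B{\left(r \right)}} = \sqrt{- \frac{195796}{-450277} + 250 \left(-111\right)} = \sqrt{\left(-195796\right) \left(- \frac{1}{450277}\right) - 27750} = \sqrt{\frac{195796}{450277} - 27750} = \sqrt{- \frac{12494990954}{450277}} = \frac{i \sqrt{5626207041794258}}{450277}$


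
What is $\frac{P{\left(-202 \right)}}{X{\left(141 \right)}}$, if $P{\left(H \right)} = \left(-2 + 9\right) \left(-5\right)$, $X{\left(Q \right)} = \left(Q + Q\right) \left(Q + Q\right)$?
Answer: $- \frac{35}{79524} \approx -0.00044012$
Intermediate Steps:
$X{\left(Q \right)} = 4 Q^{2}$ ($X{\left(Q \right)} = 2 Q 2 Q = 4 Q^{2}$)
$P{\left(H \right)} = -35$ ($P{\left(H \right)} = 7 \left(-5\right) = -35$)
$\frac{P{\left(-202 \right)}}{X{\left(141 \right)}} = - \frac{35}{4 \cdot 141^{2}} = - \frac{35}{4 \cdot 19881} = - \frac{35}{79524}$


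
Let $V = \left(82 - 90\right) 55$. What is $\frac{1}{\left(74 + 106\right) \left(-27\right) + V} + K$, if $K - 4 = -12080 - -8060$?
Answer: $- \frac{21284801}{5300} \approx -4016.0$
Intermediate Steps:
$K = -4016$ ($K = 4 - 4020 = -4016$)
$V = -440$ ($V = \left(-8\right) 55 = -440$)
$\frac{1}{\left(74 + 106\right) \left(-27\right) + V} + K = \frac{1}{\left(74 + 106\right) \left(-27\right) - 440} - 4016 = \frac{1}{180 \left(-27\right) - 440} - 4016 = \frac{1}{-4860 - 440} - 4016 = \frac{1}{-5300} - 4016 = - \frac{1}{5300} - 4016 = - \frac{21284801}{5300}$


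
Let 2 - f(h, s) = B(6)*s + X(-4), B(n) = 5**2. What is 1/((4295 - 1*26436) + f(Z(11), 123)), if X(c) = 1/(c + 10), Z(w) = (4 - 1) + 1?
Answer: -6/151285 ≈ -3.9660e-5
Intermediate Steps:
B(n) = 25
Z(w) = 4 (Z(w) = 3 + 1 = 4)
X(c) = 1/(10 + c)
f(h, s) = 11/6 - 25*s (f(h, s) = 2 - (25*s + 1/(10 - 4)) = 2 - (25*s + 1/6) = 2 - (1/6 + 25*s) = 2 + (-1/6 - 25*s) = 11/6 - 25*s)
1/((4295 - 1*26436) + f(Z(11), 123)) = 1/((4295 - 1*26436) + (11/6 - 25*123)) = 1/((4295 - 26436) + (11/6 - 3075)) = 1/(-22141 - 18439/6) = 1/(-151285/6) = -6/151285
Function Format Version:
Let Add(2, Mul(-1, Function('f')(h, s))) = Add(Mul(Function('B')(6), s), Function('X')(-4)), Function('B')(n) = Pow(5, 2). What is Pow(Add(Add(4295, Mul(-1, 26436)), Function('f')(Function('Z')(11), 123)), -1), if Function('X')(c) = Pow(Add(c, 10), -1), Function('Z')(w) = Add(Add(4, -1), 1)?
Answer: Rational(-6, 151285) ≈ -3.9660e-5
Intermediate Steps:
Function('B')(n) = 25
Function('Z')(w) = 4 (Function('Z')(w) = Add(3, 1) = 4)
Function('X')(c) = Pow(Add(10, c), -1)
Function('f')(h, s) = Add(Rational(11, 6), Mul(-25, s)) (Function('f')(h, s) = Add(2, Mul(-1, Add(Mul(25, s), Pow(Add(10, -4), -1)))) = Add(2, Mul(-1, Add(Mul(25, s), Pow(6, -1)))) = Add(2, Mul(-1, Add(Mul(25, s), Rational(1, 6)))) = Add(2, Mul(-1, Add(Rational(1, 6), Mul(25, s)))) = Add(2, Add(Rational(-1, 6), Mul(-25, s))) = Add(Rational(11, 6), Mul(-25, s)))
Pow(Add(Add(4295, Mul(-1, 26436)), Function('f')(Function('Z')(11), 123)), -1) = Pow(Add(Add(4295, Mul(-1, 26436)), Add(Rational(11, 6), Mul(-25, 123))), -1) = Pow(Add(Add(4295, -26436), Add(Rational(11, 6), -3075)), -1) = Pow(Add(-22141, Rational(-18439, 6)), -1) = Pow(Rational(-151285, 6), -1) = Rational(-6, 151285)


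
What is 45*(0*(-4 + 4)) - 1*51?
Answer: -51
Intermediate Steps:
45*(0*(-4 + 4)) - 1*51 = 45*(0*0) - 51 = 45*0 - 51 = 0 - 51 = -51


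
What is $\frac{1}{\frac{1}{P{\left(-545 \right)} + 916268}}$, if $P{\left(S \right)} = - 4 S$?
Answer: $918448$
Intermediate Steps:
$\frac{1}{\frac{1}{P{\left(-545 \right)} + 916268}} = \frac{1}{\frac{1}{\left(-4\right) \left(-545\right) + 916268}} = \frac{1}{\frac{1}{2180 + 916268}} = \frac{1}{\frac{1}{918448}} = 918448$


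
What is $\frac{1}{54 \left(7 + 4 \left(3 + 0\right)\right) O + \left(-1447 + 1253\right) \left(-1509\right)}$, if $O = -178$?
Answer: $\frac{1}{110118} \approx 9.0812 \cdot 10^{-6}$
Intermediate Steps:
$\frac{1}{54 \left(7 + 4 \left(3 + 0\right)\right) O + \left(-1447 + 1253\right) \left(-1509\right)} = \frac{1}{54 \left(7 + 4 \left(3 + 0\right)\right) \left(-178\right) + \left(-1447 + 1253\right) \left(-1509\right)} = \frac{1}{54 \left(7 + 4 \cdot 3\right) \left(-178\right) - -292746} = \frac{1}{54 \left(7 + 12\right) \left(-178\right) + 292746} = \frac{1}{54 \cdot 19 \left(-178\right) + 292746} = \frac{1}{1026 \left(-178\right) + 292746} = \frac{1}{-182628 + 292746} = \frac{1}{110118}$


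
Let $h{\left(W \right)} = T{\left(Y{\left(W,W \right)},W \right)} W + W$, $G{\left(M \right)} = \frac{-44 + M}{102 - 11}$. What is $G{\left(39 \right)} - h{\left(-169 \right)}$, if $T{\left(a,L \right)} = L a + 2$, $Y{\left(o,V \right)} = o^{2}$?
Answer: $- \frac{74231449479}{91} \approx -8.1573 \cdot 10^{8}$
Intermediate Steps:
$T{\left(a,L \right)} = 2 + L a$
$G{\left(M \right)} = - \frac{44}{91} + \frac{M}{91}$ ($G{\left(M \right)} = \frac{-44 + M}{91} = \left(-44 + M\right) \frac{1}{91} = - \frac{44}{91} + \frac{M}{91}$)
$h{\left(W \right)} = W + W \left(2 + W^{3}\right)$ ($h{\left(W \right)} = \left(2 + W W^{2}\right) W + W = \left(2 + W^{3}\right) W + W = W \left(2 + W^{3}\right) + W = W + W \left(2 + W^{3}\right)$)
$G{\left(39 \right)} - h{\left(-169 \right)} = \left(- \frac{44}{91} + \frac{1}{91} \cdot 39\right) - - 169 \left(3 + \left(-169\right)^{3}\right) = \left(- \frac{44}{91} + \frac{3}{7}\right) - - 169 \left(3 - 4826809\right) = - \frac{5}{91} - \left(-169\right) \left(-4826806\right) = - \frac{5}{91} - 815730214 = - \frac{74231449479}{91}$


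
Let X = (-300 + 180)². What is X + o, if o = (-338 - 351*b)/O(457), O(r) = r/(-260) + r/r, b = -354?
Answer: -29381360/197 ≈ -1.4914e+5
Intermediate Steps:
O(r) = 1 - r/260 (O(r) = r*(-1/260) + 1 = -r/260 + 1 = 1 - r/260)
o = -32218160/197 (o = (-338 - 351*(-354))/(1 - 1/260*457) = (-338 + 124254)/(1 - 457/260) = 123916/(-197/260) = 123916*(-260/197) = -32218160/197 ≈ -1.6354e+5)
X = 14400 (X = (-120)² = 14400)
X + o = 14400 - 32218160/197 = -29381360/197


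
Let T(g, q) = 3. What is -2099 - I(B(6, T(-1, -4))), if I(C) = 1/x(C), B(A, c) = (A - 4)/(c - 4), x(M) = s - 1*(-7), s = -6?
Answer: -2100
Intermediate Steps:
x(M) = 1 (x(M) = -6 - 1*(-7) = -6 + 7 = 1)
B(A, c) = (-4 + A)/(-4 + c)
I(C) = 1 (I(C) = 1/1 = 1)
-2099 - I(B(6, T(-1, -4))) = -2099 - 1*1 = -2099 - 1 = -2100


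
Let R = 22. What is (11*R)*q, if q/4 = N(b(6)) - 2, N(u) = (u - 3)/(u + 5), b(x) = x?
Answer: -1672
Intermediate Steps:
N(u) = (-3 + u)/(5 + u)
q = -76/11 (q = 4*((-3 + 6)/(5 + 6) - 2) = 4*(3/11 - 2) = 4*(-19/11) = -76/11 ≈ -6.9091)
(11*R)*q = (11*22)*(-76/11) = 242*(-76/11) = -1672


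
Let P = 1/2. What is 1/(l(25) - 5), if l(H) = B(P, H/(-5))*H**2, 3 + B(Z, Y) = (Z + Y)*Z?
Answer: -4/13145 ≈ -0.00030430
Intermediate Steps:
P = 1/2 ≈ 0.50000
B(Z, Y) = -3 + Z*(Y + Z) (B(Z, Y) = -3 + (Z + Y)*Z = -3 + (Y + Z)*Z = -3 + Z*(Y + Z))
l(H) = H**2*(-11/4 - H/10) (l(H) = (-3 + (1/2)**2 + (H/(-5))*(1/2))*H**2 = (-3 + 1/4 + (H*(-1/5))*(1/2))*H**2 = (-3 + 1/4 - H/5*(1/2))*H**2 = (-3 + 1/4 - H/10)*H**2 = (-11/4 - H/10)*H**2 = H**2*(-11/4 - H/10))
1/(l(25) - 5) = 1/((1/20)*25**2*(-55 - 2*25) - 5) = 1/((1/20)*625*(-55 - 50) - 5) = 1/((1/20)*625*(-105) - 5) = 1/(-13125/4 - 5) = 1/(-13145/4) = -4/13145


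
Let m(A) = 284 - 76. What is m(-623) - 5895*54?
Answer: -318122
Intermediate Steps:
m(A) = 208
m(-623) - 5895*54 = 208 - 5895*54 = 208 - 318330 = -318122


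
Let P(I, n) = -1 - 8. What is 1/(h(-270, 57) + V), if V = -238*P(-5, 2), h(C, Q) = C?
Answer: 1/1872 ≈ 0.00053419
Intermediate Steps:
P(I, n) = -9
V = 2142 (V = -238*(-9) = 2142)
1/(h(-270, 57) + V) = 1/(-270 + 2142) = 1/1872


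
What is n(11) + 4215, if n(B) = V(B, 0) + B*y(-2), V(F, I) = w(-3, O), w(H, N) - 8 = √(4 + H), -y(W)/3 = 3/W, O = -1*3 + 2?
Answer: 8547/2 ≈ 4273.5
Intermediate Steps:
O = -1 (O = -3 + 2 = -1)
y(W) = -9/W
w(H, N) = 8 + √(4 + H)
V(F, I) = 9 (V(F, I) = 8 + √(4 - 3) = 8 + √1 = 8 + 1 = 9)
n(B) = 9 + 9*B/2 (n(B) = 9 + B*(-9/(-2)) = 9 + B*(-9*(-½)) = 9 + B*(9/2) = 9 + 9*B/2)
n(11) + 4215 = (9 + (9/2)*11) + 4215 = (9 + 99/2) + 4215 = 117/2 + 4215 = 8547/2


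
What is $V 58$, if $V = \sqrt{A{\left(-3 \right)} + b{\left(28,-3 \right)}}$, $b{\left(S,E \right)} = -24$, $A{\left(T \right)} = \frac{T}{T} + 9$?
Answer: $58 i \sqrt{14} \approx 217.02 i$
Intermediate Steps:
$A{\left(T \right)} = 10$ ($A{\left(T \right)} = 1 + 9 = 10$)
$V = i \sqrt{14}$ ($V = \sqrt{10 - 24} = \sqrt{-14} = i \sqrt{14} \approx 3.7417 i$)
$V 58 = i \sqrt{14} \cdot 58 = 58 i \sqrt{14}$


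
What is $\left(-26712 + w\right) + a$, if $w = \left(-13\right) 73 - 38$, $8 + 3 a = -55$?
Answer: $-27720$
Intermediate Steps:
$a = -21$ ($a = - \frac{8}{3} + \frac{1}{3} \left(-55\right) = - \frac{8}{3} - \frac{55}{3} = -21$)
$w = -987$ ($w = -949 - 38 = -987$)
$\left(-26712 + w\right) + a = \left(-26712 - 987\right) - 21 = -27699 - 21 = -27720$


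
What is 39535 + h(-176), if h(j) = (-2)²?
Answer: 39539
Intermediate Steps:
h(j) = 4
39535 + h(-176) = 39535 + 4 = 39539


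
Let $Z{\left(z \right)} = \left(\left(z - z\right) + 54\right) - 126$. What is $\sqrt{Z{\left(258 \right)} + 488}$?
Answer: $4 \sqrt{26} \approx 20.396$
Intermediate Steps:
$Z{\left(z \right)} = -72$ ($Z{\left(z \right)} = \left(0 + 54\right) - 126 = 54 - 126 = -72$)
$\sqrt{Z{\left(258 \right)} + 488} = \sqrt{-72 + 488} = \sqrt{416} = 4 \sqrt{26}$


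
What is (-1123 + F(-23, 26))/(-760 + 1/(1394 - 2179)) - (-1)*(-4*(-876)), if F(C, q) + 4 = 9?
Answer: 2091367534/596601 ≈ 3505.5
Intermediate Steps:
F(C, q) = 5 (F(C, q) = -4 + 9 = 5)
(-1123 + F(-23, 26))/(-760 + 1/(1394 - 2179)) - (-1)*(-4*(-876)) = (-1123 + 5)/(-760 + 1/(1394 - 2179)) - (-1)*(-4*(-876)) = -1118/(-760 + 1/(-785)) - (-1)*3504 = -1118/(-760 - 1/785) - 1*(-3504) = -1118/(-596601/785) + 3504 = -1118*(-785/596601) + 3504 = 877630/596601 + 3504 = 2091367534/596601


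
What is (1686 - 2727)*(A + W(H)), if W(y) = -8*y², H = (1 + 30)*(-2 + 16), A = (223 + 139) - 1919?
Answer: 1570249605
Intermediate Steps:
A = -1557 (A = 362 - 1919 = -1557)
H = 434 (H = 31*14 = 434)
(1686 - 2727)*(A + W(H)) = (1686 - 2727)*(-1557 - 8*434²) = -1041*(-1557 - 8*188356) = -1041*(-1557 - 1506848) = -1041*(-1508405) = 1570249605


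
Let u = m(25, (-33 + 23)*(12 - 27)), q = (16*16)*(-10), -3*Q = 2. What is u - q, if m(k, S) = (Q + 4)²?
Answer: 23140/9 ≈ 2571.1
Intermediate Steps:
Q = -⅔ (Q = -⅓*2 = -⅔ ≈ -0.66667)
m(k, S) = 100/9 (m(k, S) = (-⅔ + 4)² = (10/3)² = 100/9)
q = -2560 (q = 256*(-10) = -2560)
u = 100/9 ≈ 11.111
u - q = 100/9 - 1*(-2560) = 100/9 + 2560 = 23140/9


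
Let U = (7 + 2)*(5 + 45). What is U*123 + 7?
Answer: 55357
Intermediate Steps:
U = 450 (U = 9*50 = 450)
U*123 + 7 = 450*123 + 7 = 55350 + 7 = 55357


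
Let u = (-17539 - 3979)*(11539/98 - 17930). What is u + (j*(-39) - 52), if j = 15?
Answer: 2682984278/7 ≈ 3.8328e+8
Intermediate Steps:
u = 2682988737/7 (u = -21518*(11539*(1/98) - 17930) = -21518*(11539/98 - 17930) = -21518*(-1745601/98) = 2682988737/7 ≈ 3.8328e+8)
u + (j*(-39) - 52) = 2682988737/7 + (15*(-39) - 52) = 2682988737/7 + (-585 - 52) = 2682988737/7 - 637 = 2682984278/7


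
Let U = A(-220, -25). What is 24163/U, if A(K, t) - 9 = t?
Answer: -24163/16 ≈ -1510.2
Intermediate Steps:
A(K, t) = 9 + t
U = -16 (U = 9 - 25 = -16)
24163/U = 24163/(-16) = 24163*(-1/16) = -24163/16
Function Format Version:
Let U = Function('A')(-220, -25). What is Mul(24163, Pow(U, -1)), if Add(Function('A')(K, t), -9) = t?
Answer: Rational(-24163, 16) ≈ -1510.2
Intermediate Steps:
Function('A')(K, t) = Add(9, t)
U = -16 (U = Add(9, -25) = -16)
Mul(24163, Pow(U, -1)) = Mul(24163, Pow(-16, -1)) = Mul(24163, Rational(-1, 16)) = Rational(-24163, 16)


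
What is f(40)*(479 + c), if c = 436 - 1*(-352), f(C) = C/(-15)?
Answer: -10136/3 ≈ -3378.7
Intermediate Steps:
f(C) = -C/15 (f(C) = C*(-1/15) = -C/15)
c = 788 (c = 436 + 352 = 788)
f(40)*(479 + c) = (-1/15*40)*(479 + 788) = -8/3*1267 = -10136/3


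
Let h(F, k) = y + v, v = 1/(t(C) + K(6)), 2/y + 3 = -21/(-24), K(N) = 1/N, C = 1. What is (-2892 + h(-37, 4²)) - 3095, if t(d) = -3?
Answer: -101801/17 ≈ -5988.3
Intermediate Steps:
y = -16/17 (y = 2/(-3 - 21/(-24)) = 2/(-3 - 21*(-1/24)) = 2/(-3 + 7/8) = 2/(-17/8) = 2*(-8/17) = -16/17 ≈ -0.94118)
v = -6/17 (v = 1/(-3 + 1/6) = 1/(-3 + ⅙) = 1/(-17/6) = -6/17 ≈ -0.35294)
h(F, k) = -22/17 (h(F, k) = -16/17 - 6/17 = -22/17)
(-2892 + h(-37, 4²)) - 3095 = (-2892 - 22/17) - 3095 = -49186/17 - 3095 = -101801/17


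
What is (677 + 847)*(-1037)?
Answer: -1580388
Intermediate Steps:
(677 + 847)*(-1037) = 1524*(-1037) = -1580388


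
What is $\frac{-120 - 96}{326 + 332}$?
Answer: $- \frac{108}{329} \approx -0.32827$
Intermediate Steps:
$\frac{-120 - 96}{326 + 332} = - \frac{216}{658} = \left(-216\right) \frac{1}{658} = - \frac{108}{329}$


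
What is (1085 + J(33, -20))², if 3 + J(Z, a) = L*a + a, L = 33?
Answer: 161604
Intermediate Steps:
J(Z, a) = -3 + 34*a (J(Z, a) = -3 + (33*a + a) = -3 + 34*a)
(1085 + J(33, -20))² = (1085 + (-3 + 34*(-20)))² = (1085 + (-3 - 680))² = (1085 - 683)² = 402² = 161604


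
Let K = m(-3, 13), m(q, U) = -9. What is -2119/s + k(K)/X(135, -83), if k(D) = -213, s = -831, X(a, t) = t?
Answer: 352880/68973 ≈ 5.1162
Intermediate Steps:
K = -9
-2119/s + k(K)/X(135, -83) = -2119/(-831) - 213/(-83) = -2119*(-1/831) - 213*(-1/83) = 2119/831 + 213/83 = 352880/68973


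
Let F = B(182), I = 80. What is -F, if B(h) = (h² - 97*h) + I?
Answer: -15550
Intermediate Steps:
B(h) = 80 + h² - 97*h (B(h) = (h² - 97*h) + 80 = 80 + h² - 97*h)
F = 15550 (F = 80 + 182² - 97*182 = 80 + 33124 - 17654 = 15550)
-F = -1*15550 = -15550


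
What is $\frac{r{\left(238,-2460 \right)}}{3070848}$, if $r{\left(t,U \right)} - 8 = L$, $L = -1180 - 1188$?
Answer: $- \frac{295}{383856} \approx -0.00076852$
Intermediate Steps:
$L = -2368$ ($L = -1180 - 1188 = -2368$)
$r{\left(t,U \right)} = -2360$ ($r{\left(t,U \right)} = 8 - 2368 = -2360$)
$\frac{r{\left(238,-2460 \right)}}{3070848} = - \frac{2360}{3070848} = \left(-2360\right) \frac{1}{3070848} = - \frac{295}{383856}$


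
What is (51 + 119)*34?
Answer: 5780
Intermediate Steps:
(51 + 119)*34 = 170*34 = 5780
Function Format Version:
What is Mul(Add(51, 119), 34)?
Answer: 5780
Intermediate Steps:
Mul(Add(51, 119), 34) = Mul(170, 34) = 5780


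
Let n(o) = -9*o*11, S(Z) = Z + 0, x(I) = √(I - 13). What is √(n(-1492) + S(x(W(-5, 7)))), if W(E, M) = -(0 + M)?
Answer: √(147708 + 2*I*√5) ≈ 384.33 + 0.006*I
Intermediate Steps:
W(E, M) = -M
x(I) = √(-13 + I)
S(Z) = Z
n(o) = -99*o
√(n(-1492) + S(x(W(-5, 7)))) = √(-99*(-1492) + √(-13 - 1*7)) = √(147708 + √(-13 - 7)) = √(147708 + √(-20)) = √(147708 + 2*I*√5)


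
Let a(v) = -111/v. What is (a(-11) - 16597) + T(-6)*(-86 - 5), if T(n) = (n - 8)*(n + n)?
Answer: -350624/11 ≈ -31875.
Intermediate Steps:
T(n) = 2*n*(-8 + n) (T(n) = (-8 + n)*(2*n) = 2*n*(-8 + n))
(a(-11) - 16597) + T(-6)*(-86 - 5) = (-111/(-11) - 16597) + (2*(-6)*(-8 - 6))*(-86 - 5) = (-111*(-1/11) - 16597) + (2*(-6)*(-14))*(-91) = (111/11 - 16597) + 168*(-91) = -182456/11 - 15288 = -350624/11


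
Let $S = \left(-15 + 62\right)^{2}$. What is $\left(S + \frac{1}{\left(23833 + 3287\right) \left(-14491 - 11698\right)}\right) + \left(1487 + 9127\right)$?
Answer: $\frac{9107480354639}{710245680} \approx 12823.0$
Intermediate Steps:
$S = 2209$ ($S = 47^{2} = 2209$)
$\left(S + \frac{1}{\left(23833 + 3287\right) \left(-14491 - 11698\right)}\right) + \left(1487 + 9127\right) = \left(2209 + \frac{1}{\left(23833 + 3287\right) \left(-14491 - 11698\right)}\right) + \left(1487 + 9127\right) = \left(2209 + \frac{1}{27120 \left(-26189\right)}\right) + 10614 = \left(2209 + \frac{1}{27120} \left(- \frac{1}{26189}\right)\right) + 10614 = \left(2209 - \frac{1}{710245680}\right) + 10614 = \frac{1568932707119}{710245680} + 10614 = \frac{9107480354639}{710245680}$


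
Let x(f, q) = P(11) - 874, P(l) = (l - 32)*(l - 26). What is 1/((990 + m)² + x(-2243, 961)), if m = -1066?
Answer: 1/5217 ≈ 0.00019168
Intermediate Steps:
P(l) = (-32 + l)*(-26 + l)
x(f, q) = -559 (x(f, q) = (832 + 11² - 58*11) - 874 = (832 + 121 - 638) - 874 = 315 - 874 = -559)
1/((990 + m)² + x(-2243, 961)) = 1/((990 - 1066)² - 559) = 1/((-76)² - 559) = 1/(5776 - 559) = 1/5217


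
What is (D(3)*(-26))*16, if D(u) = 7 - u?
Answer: -1664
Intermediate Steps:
(D(3)*(-26))*16 = ((7 - 1*3)*(-26))*16 = ((7 - 3)*(-26))*16 = (4*(-26))*16 = -104*16 = -1664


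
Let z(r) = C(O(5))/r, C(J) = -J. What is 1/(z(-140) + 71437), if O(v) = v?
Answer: 28/2000237 ≈ 1.3998e-5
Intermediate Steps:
z(r) = -5/r (z(r) = (-1*5)/r = -5/r)
1/(z(-140) + 71437) = 1/(-5/(-140) + 71437) = 1/(-5*(-1/140) + 71437) = 1/(1/28 + 71437) = 1/(2000237/28) = 28/2000237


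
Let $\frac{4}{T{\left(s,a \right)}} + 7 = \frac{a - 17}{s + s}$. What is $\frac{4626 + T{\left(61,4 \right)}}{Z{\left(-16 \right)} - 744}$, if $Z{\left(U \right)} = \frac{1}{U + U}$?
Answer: $- \frac{128328128}{20642403} \approx -6.2167$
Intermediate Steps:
$Z{\left(U \right)} = \frac{1}{2 U}$
$T{\left(s,a \right)} = \frac{4}{-7 + \frac{-17 + a}{2 s}}$ ($T{\left(s,a \right)} = \frac{4}{-7 + \frac{a - 17}{s + s}} = \frac{4}{-7 + \frac{-17 + a}{2 s}}$)
$\frac{4626 + T{\left(61,4 \right)}}{Z{\left(-16 \right)} - 744} = \frac{4626 - \frac{488}{17 - 4 + 14 \cdot 61}}{\frac{1}{2 \left(-16\right)} - 744} = \frac{4626 - \frac{488}{17 - 4 + 854}}{\frac{1}{2} \left(- \frac{1}{16}\right) - 744} = \frac{4626 - \frac{488}{867}}{- \frac{1}{32} - 744} = \frac{4626 - 488 \cdot \frac{1}{867}}{- \frac{23809}{32}} = \left(4626 - \frac{488}{867}\right) \left(- \frac{32}{23809}\right) = \frac{4010254}{867} \left(- \frac{32}{23809}\right) = - \frac{128328128}{20642403}$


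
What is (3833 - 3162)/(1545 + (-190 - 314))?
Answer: 671/1041 ≈ 0.64457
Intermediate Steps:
(3833 - 3162)/(1545 + (-190 - 314)) = 671/(1545 - 504) = 671/1041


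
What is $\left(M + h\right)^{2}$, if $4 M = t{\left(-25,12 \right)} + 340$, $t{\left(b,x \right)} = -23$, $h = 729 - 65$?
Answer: $\frac{8838729}{16} \approx 5.5242 \cdot 10^{5}$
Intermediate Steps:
$h = 664$
$M = \frac{317}{4}$ ($M = \frac{-23 + 340}{4} = \frac{1}{4} \cdot 317 = \frac{317}{4} \approx 79.25$)
$\left(M + h\right)^{2} = \left(\frac{317}{4} + 664\right)^{2} = \left(\frac{2973}{4}\right)^{2} = \frac{8838729}{16}$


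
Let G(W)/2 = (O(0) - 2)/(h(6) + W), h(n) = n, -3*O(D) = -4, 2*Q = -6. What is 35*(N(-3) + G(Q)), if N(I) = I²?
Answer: 2695/9 ≈ 299.44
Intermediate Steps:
Q = -3 (Q = (½)*(-6) = -3)
O(D) = 4/3 (O(D) = -⅓*(-4) = 4/3)
G(W) = -4/(3*(6 + W)) (G(W) = 2*((4/3 - 2)/(6 + W)) = 2*(-2/(3*(6 + W))) = -4/(3*(6 + W)))
35*(N(-3) + G(Q)) = 35*((-3)² - 4/(18 + 3*(-3))) = 35*(9 - 4/(18 - 9)) = 35*(9 - 4/9) = 35*(77/9) = 2695/9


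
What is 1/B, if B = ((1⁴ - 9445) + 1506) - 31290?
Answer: -1/39228 ≈ -2.5492e-5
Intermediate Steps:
B = -39228 (B = ((1 - 9445) + 1506) - 31290 = (-9444 + 1506) - 31290 = -7938 - 31290 = -39228)
1/B = 1/(-39228) = -1/39228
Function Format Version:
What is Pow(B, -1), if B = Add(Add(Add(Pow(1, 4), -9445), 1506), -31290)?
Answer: Rational(-1, 39228) ≈ -2.5492e-5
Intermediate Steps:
B = -39228 (B = Add(Add(Add(1, -9445), 1506), -31290) = Add(Add(-9444, 1506), -31290) = Add(-7938, -31290) = -39228)
Pow(B, -1) = Pow(-39228, -1) = Rational(-1, 39228)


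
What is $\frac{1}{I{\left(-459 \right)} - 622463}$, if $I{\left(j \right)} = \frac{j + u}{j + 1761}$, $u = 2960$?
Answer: $- \frac{1302}{810444325} \approx -1.6065 \cdot 10^{-6}$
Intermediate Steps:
$I{\left(j \right)} = \frac{2960 + j}{1761 + j}$ ($I{\left(j \right)} = \frac{j + 2960}{j + 1761} = \frac{2960 + j}{1761 + j}$)
$\frac{1}{I{\left(-459 \right)} - 622463} = \frac{1}{\frac{2960 - 459}{1761 - 459} - 622463} = \frac{1}{\frac{1}{1302} \cdot 2501 - 622463} = \frac{1}{\frac{2501}{1302} - 622463} = \frac{1}{- \frac{810444325}{1302}} = - \frac{1302}{810444325}$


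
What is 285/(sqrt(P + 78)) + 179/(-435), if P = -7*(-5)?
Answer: -179/435 + 285*sqrt(113)/113 ≈ 26.399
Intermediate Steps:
P = 35
285/(sqrt(P + 78)) + 179/(-435) = 285/(sqrt(35 + 78)) + 179/(-435) = 285/(sqrt(113)) + 179*(-1/435) = 285*(sqrt(113)/113) - 179/435 = 285*sqrt(113)/113 - 179/435 = -179/435 + 285*sqrt(113)/113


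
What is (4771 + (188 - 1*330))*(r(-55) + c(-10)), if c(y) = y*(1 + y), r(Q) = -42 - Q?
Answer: 476787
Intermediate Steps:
(4771 + (188 - 1*330))*(r(-55) + c(-10)) = (4771 + (188 - 1*330))*((-42 - 1*(-55)) - 10*(1 - 10)) = (4771 + (188 - 330))*((-42 + 55) - 10*(-9)) = (4771 - 142)*(13 + 90) = 4629*103 = 476787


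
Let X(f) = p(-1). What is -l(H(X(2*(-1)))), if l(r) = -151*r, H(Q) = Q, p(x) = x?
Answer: -151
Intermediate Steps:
X(f) = -1
-l(H(X(2*(-1)))) = -(-151)*(-1) = -1*151 = -151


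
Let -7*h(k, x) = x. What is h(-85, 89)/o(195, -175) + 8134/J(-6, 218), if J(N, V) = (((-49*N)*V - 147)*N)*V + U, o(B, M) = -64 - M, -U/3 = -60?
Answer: -1241711573/10831364460 ≈ -0.11464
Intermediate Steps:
U = 180 (U = -3*(-60) = 180)
h(k, x) = -x/7
J(N, V) = 180 + N*V*(-147 - 49*N*V) (J(N, V) = (((-49*N)*V - 147)*N)*V + 180 = ((-49*N*V - 147)*N)*V + 180 = ((-147 - 49*N*V)*N)*V + 180 = (N*(-147 - 49*N*V))*V + 180 = N*V*(-147 - 49*N*V) + 180 = 180 + N*V*(-147 - 49*N*V))
h(-85, 89)/o(195, -175) + 8134/J(-6, 218) = (-1/7*89)/(-64 - 1*(-175)) + 8134/(180 - 147*(-6)*218 - 49*(-6)**2*218**2) = -89/(7*(-64 + 175)) + 8134/(180 + 192276 - 49*36*47524) = -89/7/111 + 8134/(180 + 192276 - 83832336) = -89/7*1/111 + 8134/(-83639880) = -89/777 + 8134*(-1/83639880) = -89/777 - 4067/41819940 = -1241711573/10831364460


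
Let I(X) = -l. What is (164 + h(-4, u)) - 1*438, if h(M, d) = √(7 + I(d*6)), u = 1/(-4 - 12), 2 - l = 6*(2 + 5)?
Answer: -274 + √47 ≈ -267.14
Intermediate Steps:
l = -40 (l = 2 - 6*(2 + 5) = 2 - 6*7 = 2 - 1*42 = 2 - 42 = -40)
I(X) = 40 (I(X) = -1*(-40) = 40)
u = -1/16 (u = 1/(-16) = -1/16 ≈ -0.062500)
h(M, d) = √47 (h(M, d) = √(7 + 40) = √47)
(164 + h(-4, u)) - 1*438 = (164 + √47) - 1*438 = (164 + √47) - 438 = -274 + √47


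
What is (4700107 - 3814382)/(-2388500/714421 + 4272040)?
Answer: 126556108045/610406540068 ≈ 0.20733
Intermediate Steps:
(4700107 - 3814382)/(-2388500/714421 + 4272040) = 885725/(-2388500*1/714421 + 4272040) = 885725/(-2388500/714421 + 4272040) = 885725/(3052032700340/714421) = 885725*(714421/3052032700340) = 126556108045/610406540068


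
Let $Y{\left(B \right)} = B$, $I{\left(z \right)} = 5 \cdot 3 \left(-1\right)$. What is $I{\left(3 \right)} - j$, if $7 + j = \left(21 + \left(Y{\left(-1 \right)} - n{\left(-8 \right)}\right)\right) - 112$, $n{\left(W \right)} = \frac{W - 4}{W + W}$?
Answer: $\frac{339}{4} \approx 84.75$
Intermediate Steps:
$I{\left(z \right)} = -15$ ($I{\left(z \right)} = 15 \left(-1\right) = -15$)
$n{\left(W \right)} = \frac{-4 + W}{2 W}$
$j = - \frac{399}{4}$ ($j = -7 - \left(92 + \frac{-4 - 8}{2 \left(-8\right)}\right) = -7 - \left(92 + \frac{1}{2} \left(- \frac{1}{8}\right) \left(-12\right)\right) = -7 + \left(\left(21 - \frac{7}{4}\right) - 112\right) = -7 + \left(\frac{77}{4} - 112\right) = -7 - \frac{371}{4} = - \frac{399}{4} \approx -99.75$)
$I{\left(3 \right)} - j = -15 - - \frac{399}{4} = -15 + \frac{399}{4} = \frac{339}{4}$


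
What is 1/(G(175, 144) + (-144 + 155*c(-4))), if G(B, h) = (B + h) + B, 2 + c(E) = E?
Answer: -1/580 ≈ -0.0017241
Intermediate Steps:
c(E) = -2 + E
G(B, h) = h + 2*B
1/(G(175, 144) + (-144 + 155*c(-4))) = 1/((144 + 2*175) + (-144 + 155*(-2 - 4))) = 1/((144 + 350) + (-144 + 155*(-6))) = 1/(494 + (-144 - 930)) = 1/(494 - 1074) = 1/(-580) = -1/580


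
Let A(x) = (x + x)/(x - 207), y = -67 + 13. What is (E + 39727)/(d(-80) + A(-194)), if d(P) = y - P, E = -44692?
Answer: -1990965/10814 ≈ -184.11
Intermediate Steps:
y = -54
d(P) = -54 - P
A(x) = 2*x/(-207 + x) (A(x) = (2*x)/(-207 + x) = 2*x/(-207 + x))
(E + 39727)/(d(-80) + A(-194)) = (-44692 + 39727)/((-54 - 1*(-80)) + 2*(-194)/(-207 - 194)) = -4965/((-54 + 80) + 2*(-194)/(-401)) = -4965/(26 + 2*(-194)*(-1/401)) = -4965/(26 + 388/401) = -4965/10814/401 = -4965*401/10814 = -1990965/10814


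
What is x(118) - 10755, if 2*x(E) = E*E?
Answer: -3793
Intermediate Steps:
x(E) = E²/2 (x(E) = (E*E)/2 = E²/2)
x(118) - 10755 = (½)*118² - 10755 = (½)*13924 - 10755 = 6962 - 10755 = -3793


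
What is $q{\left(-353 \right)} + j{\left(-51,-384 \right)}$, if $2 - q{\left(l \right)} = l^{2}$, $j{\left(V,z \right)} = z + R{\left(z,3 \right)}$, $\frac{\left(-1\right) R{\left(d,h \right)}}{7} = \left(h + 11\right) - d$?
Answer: $-127777$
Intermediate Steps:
$R{\left(d,h \right)} = -77 - 7 h + 7 d$ ($R{\left(d,h \right)} = - 7 \left(\left(h + 11\right) - d\right) = - 7 \left(\left(11 + h\right) - d\right) = - 7 \left(11 + h - d\right) = -77 - 7 h + 7 d$)
$j{\left(V,z \right)} = -98 + 8 z$ ($j{\left(V,z \right)} = z - \left(98 - 7 z\right) = z + \left(-98 + 7 z\right) = -98 + 8 z$)
$q{\left(l \right)} = 2 - l^{2}$
$q{\left(-353 \right)} + j{\left(-51,-384 \right)} = \left(2 - \left(-353\right)^{2}\right) + \left(-98 + 8 \left(-384\right)\right) = \left(2 - 124609\right) - 3170 = -124607 - 3170 = -127777$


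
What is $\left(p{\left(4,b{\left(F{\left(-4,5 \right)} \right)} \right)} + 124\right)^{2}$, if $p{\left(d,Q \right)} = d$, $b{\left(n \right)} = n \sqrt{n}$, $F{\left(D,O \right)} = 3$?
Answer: $16384$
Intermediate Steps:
$b{\left(n \right)} = n^{\frac{3}{2}}$
$\left(p{\left(4,b{\left(F{\left(-4,5 \right)} \right)} \right)} + 124\right)^{2} = \left(4 + 124\right)^{2} = 128^{2} = 16384$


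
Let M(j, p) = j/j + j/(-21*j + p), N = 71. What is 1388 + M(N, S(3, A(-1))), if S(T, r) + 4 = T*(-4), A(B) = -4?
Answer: 2093152/1507 ≈ 1389.0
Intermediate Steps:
S(T, r) = -4 - 4*T (S(T, r) = -4 + T*(-4) = -4 - 4*T)
M(j, p) = 1 + j/(p - 21*j)
1388 + M(N, S(3, A(-1))) = 1388 + (-(-4 - 4*3) + 20*71)/(-(-4 - 4*3) + 21*71) = 1388 + (-(-4 - 12) + 1420)/(-(-4 - 12) + 1491) = 1388 + (-1*(-16) + 1420)/(-1*(-16) + 1491) = 1388 + (16 + 1420)/(16 + 1491) = 1388 + 1436/1507 = 2093152/1507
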